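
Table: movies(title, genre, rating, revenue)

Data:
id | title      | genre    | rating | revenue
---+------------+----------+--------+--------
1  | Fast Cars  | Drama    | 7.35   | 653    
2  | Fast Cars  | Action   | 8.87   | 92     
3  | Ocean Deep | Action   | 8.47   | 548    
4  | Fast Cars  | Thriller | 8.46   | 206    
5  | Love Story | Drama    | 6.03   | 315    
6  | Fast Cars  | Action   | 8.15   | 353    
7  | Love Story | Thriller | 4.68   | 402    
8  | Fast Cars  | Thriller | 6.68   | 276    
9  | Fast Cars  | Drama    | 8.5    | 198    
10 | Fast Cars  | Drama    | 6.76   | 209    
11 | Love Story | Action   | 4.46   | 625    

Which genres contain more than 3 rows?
SELECT genre, COUNT(*) as cnt
FROM movies
GROUP BY genre
HAVING COUNT(*) > 3

Result:
  Action: 4
  Drama: 4

Note: HAVING filters groups after aggregation, WHERE filters rows before.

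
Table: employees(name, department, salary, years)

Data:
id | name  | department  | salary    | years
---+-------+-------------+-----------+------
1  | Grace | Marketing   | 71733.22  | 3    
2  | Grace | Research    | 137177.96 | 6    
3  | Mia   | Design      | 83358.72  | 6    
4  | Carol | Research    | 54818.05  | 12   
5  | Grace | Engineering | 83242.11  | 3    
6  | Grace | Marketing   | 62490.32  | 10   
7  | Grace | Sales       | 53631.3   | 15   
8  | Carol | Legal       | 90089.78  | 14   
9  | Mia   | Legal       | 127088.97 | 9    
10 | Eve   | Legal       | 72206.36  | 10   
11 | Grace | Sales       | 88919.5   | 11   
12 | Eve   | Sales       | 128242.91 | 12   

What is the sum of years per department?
SELECT department, SUM(years) as result
FROM employees
GROUP BY department

Result:
  Design: 6
  Engineering: 3
  Legal: 33
  Marketing: 13
  Research: 18
  Sales: 38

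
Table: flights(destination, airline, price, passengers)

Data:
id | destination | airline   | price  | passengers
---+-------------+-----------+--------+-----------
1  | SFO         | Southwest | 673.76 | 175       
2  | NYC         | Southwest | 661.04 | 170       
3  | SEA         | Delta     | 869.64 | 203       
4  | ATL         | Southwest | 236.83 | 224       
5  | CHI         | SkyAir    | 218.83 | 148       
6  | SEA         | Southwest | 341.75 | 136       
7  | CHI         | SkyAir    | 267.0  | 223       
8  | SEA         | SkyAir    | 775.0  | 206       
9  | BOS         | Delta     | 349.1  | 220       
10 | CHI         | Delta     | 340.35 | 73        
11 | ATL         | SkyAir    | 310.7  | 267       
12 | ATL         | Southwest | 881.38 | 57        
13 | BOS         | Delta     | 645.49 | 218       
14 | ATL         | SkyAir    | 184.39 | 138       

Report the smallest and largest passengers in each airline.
SELECT airline, MIN(passengers), MAX(passengers)
FROM flights
GROUP BY airline

Result:
  Delta: min=73, max=220
  SkyAir: min=138, max=267
  Southwest: min=57, max=224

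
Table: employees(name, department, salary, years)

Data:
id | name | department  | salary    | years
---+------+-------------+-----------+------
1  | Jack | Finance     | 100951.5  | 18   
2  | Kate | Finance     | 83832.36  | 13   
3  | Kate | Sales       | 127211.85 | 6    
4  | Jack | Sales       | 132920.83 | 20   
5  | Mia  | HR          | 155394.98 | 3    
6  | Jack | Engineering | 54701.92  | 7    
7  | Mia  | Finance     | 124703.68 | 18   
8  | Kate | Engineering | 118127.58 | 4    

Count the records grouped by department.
SELECT department, COUNT(*) as count
FROM employees
GROUP BY department

Result:
  Engineering: 2
  Finance: 3
  HR: 1
  Sales: 2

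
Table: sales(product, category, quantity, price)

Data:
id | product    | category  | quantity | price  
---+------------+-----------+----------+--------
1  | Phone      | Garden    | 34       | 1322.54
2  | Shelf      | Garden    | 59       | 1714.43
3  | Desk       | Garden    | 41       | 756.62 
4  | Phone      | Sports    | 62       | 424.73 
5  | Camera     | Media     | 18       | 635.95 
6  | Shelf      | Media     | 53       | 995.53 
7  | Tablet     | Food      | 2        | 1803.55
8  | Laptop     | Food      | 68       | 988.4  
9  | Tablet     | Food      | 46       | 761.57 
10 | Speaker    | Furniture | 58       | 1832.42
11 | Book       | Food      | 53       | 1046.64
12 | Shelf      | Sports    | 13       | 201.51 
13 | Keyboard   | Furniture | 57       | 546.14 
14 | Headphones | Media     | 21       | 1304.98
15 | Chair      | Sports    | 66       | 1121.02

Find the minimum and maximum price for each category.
SELECT category, MIN(price), MAX(price)
FROM sales
GROUP BY category

Result:
  Food: min=761.57, max=1803.55
  Furniture: min=546.14, max=1832.42
  Garden: min=756.62, max=1714.43
  Media: min=635.95, max=1304.98
  Sports: min=201.51, max=1121.02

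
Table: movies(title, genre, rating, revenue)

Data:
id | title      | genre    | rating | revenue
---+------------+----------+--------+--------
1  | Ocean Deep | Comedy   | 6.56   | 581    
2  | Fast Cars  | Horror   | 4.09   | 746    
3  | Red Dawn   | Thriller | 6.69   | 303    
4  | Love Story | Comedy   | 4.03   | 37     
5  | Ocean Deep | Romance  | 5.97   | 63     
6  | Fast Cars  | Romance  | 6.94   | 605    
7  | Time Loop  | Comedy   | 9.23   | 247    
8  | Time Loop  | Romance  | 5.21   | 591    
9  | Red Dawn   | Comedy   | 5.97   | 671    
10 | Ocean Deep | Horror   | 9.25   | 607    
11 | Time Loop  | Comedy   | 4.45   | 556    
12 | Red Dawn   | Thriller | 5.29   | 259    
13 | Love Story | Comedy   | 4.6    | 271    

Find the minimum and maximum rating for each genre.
SELECT genre, MIN(rating), MAX(rating)
FROM movies
GROUP BY genre

Result:
  Comedy: min=4.03, max=9.23
  Horror: min=4.09, max=9.25
  Romance: min=5.21, max=6.94
  Thriller: min=5.29, max=6.69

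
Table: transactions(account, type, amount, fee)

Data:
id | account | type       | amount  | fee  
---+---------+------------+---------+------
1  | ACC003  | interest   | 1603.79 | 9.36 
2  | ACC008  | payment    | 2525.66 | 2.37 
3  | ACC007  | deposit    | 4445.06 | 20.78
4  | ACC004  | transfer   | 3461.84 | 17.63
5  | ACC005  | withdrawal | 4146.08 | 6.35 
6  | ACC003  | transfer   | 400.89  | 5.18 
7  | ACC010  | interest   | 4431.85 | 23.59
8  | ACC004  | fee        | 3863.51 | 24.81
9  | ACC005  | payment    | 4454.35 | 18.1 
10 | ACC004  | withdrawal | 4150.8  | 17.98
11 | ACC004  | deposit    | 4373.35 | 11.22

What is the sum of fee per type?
SELECT type, SUM(fee) as result
FROM transactions
GROUP BY type

Result:
  deposit: 32.00
  fee: 24.81
  interest: 32.95
  payment: 20.47
  transfer: 22.81
  withdrawal: 24.33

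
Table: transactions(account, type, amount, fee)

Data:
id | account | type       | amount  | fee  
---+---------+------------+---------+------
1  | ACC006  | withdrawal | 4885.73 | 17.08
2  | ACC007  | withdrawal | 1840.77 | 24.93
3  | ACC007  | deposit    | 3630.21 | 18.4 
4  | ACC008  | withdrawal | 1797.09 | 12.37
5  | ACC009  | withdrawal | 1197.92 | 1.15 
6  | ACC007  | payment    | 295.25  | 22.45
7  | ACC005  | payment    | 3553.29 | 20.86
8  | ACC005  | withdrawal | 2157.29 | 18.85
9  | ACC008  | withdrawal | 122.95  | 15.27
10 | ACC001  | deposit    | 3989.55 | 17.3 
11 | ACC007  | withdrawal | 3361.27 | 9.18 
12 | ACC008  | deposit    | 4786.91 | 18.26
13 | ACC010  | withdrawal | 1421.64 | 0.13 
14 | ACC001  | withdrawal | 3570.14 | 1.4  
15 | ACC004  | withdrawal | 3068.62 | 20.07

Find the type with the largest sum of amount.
SELECT type, SUM(amount) as val
FROM transactions
GROUP BY type
ORDER BY val DESC
LIMIT 1

Result: withdrawal with sum(amount) = 23423.42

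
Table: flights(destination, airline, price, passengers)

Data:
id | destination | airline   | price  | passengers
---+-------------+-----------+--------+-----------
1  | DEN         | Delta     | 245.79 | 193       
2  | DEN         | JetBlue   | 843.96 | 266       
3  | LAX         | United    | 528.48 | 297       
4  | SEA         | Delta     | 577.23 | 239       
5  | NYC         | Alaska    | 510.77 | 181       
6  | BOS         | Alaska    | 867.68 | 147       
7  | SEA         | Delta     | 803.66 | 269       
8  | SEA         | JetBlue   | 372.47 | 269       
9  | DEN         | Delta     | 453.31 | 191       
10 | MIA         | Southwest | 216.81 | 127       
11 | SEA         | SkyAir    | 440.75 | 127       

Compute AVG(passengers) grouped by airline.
SELECT airline, AVG(passengers) as result
FROM flights
GROUP BY airline

Result:
  Alaska: 164.00
  Delta: 223.00
  JetBlue: 267.50
  SkyAir: 127.00
  Southwest: 127.00
  United: 297.00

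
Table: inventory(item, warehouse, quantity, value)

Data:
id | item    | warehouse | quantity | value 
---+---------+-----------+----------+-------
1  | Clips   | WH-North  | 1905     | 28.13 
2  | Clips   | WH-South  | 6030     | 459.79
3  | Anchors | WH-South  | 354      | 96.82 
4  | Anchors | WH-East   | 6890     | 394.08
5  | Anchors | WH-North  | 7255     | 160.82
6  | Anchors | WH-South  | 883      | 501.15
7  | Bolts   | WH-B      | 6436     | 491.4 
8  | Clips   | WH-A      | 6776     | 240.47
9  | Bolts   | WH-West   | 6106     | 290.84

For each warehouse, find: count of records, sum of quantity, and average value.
SELECT warehouse,
       COUNT(*) as cnt,
       SUM(quantity) as total_quantity,
       AVG(value) as avg_value
FROM inventory
GROUP BY warehouse

Result:
  WH-A: 1 records, 6776 total quantity, 240.47 avg value
  WH-B: 1 records, 6436 total quantity, 491.40 avg value
  WH-East: 1 records, 6890 total quantity, 394.08 avg value
  WH-North: 2 records, 9160 total quantity, 94.48 avg value
  WH-South: 3 records, 7267 total quantity, 352.59 avg value
  WH-West: 1 records, 6106 total quantity, 290.84 avg value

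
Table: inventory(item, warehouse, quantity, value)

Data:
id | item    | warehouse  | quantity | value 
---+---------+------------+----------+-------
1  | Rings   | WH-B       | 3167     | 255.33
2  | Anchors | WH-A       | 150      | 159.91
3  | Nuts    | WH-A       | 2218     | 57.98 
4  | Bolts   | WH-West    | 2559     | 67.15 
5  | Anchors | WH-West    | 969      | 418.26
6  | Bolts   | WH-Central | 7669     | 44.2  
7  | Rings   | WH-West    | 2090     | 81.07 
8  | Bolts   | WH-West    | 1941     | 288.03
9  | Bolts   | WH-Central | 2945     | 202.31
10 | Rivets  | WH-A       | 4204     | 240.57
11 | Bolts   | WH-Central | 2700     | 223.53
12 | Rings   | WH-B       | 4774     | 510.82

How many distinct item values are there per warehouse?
SELECT warehouse, COUNT(DISTINCT item)
FROM inventory
GROUP BY warehouse

Result:
  WH-A: 3 distinct
  WH-B: 1 distinct
  WH-Central: 1 distinct
  WH-West: 3 distinct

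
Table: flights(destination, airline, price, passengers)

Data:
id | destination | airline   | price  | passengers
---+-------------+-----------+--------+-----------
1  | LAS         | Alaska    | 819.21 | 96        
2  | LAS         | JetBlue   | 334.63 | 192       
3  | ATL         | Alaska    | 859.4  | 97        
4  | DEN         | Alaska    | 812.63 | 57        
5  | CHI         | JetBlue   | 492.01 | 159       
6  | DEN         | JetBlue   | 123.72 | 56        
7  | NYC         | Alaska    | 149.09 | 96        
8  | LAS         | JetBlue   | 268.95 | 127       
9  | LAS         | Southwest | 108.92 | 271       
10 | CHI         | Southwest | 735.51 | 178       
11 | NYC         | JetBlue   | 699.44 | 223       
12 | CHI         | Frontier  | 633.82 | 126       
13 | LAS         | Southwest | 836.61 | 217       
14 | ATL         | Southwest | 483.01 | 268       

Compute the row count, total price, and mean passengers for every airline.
SELECT airline,
       COUNT(*) as cnt,
       SUM(price) as total_price,
       AVG(passengers) as avg_passengers
FROM flights
GROUP BY airline

Result:
  Alaska: 4 records, 2640.33 total price, 86.50 avg passengers
  Frontier: 1 records, 633.82 total price, 126.00 avg passengers
  JetBlue: 5 records, 1918.75 total price, 151.40 avg passengers
  Southwest: 4 records, 2164.05 total price, 233.50 avg passengers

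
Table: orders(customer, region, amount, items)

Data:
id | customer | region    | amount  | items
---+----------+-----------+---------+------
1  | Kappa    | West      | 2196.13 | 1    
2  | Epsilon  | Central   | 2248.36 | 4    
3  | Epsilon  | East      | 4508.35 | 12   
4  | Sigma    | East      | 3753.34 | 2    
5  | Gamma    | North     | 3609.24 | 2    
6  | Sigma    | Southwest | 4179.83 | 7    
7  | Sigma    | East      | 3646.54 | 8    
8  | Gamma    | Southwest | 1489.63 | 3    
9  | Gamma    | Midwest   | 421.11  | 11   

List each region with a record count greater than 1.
SELECT region, COUNT(*) as cnt
FROM orders
GROUP BY region
HAVING COUNT(*) > 1

Result:
  East: 3
  Southwest: 2

Note: HAVING filters groups after aggregation, WHERE filters rows before.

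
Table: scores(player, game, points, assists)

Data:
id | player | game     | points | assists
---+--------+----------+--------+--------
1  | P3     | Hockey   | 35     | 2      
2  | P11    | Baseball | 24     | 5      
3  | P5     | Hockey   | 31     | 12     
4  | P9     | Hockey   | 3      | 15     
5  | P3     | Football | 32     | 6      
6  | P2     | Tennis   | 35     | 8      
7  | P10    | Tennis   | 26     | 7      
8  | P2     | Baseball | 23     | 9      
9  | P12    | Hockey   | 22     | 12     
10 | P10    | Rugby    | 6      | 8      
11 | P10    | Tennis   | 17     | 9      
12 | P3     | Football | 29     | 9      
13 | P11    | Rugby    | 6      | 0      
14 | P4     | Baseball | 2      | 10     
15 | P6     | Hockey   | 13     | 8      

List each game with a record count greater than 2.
SELECT game, COUNT(*) as cnt
FROM scores
GROUP BY game
HAVING COUNT(*) > 2

Result:
  Baseball: 3
  Hockey: 5
  Tennis: 3

Note: HAVING filters groups after aggregation, WHERE filters rows before.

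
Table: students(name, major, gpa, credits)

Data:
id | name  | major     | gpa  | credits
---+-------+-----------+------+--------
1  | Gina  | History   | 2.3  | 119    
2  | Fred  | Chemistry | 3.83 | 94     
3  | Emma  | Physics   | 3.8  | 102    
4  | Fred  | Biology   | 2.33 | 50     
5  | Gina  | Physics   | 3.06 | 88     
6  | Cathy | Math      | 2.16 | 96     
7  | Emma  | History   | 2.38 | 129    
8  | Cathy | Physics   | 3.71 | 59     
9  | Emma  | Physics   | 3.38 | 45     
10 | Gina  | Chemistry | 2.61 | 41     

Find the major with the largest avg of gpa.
SELECT major, AVG(gpa) as val
FROM students
GROUP BY major
ORDER BY val DESC
LIMIT 1

Result: Physics with avg(gpa) = 3.49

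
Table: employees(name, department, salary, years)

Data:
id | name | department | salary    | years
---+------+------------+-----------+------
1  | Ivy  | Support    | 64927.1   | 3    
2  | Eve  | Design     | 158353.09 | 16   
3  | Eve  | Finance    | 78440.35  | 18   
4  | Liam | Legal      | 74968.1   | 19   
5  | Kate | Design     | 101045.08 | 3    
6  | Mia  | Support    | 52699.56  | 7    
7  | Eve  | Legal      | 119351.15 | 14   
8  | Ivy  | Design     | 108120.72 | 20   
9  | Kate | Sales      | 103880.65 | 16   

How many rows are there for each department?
SELECT department, COUNT(*) as count
FROM employees
GROUP BY department

Result:
  Design: 3
  Finance: 1
  Legal: 2
  Sales: 1
  Support: 2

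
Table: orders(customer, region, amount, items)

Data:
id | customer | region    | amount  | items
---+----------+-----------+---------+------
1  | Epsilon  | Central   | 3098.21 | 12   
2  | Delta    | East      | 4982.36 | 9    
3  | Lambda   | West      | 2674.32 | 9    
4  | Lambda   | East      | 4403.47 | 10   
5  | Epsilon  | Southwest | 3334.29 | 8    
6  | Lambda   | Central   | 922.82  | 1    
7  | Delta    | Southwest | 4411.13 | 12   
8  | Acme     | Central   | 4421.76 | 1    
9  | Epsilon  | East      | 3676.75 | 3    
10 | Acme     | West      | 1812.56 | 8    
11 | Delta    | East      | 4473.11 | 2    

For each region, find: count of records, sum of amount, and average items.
SELECT region,
       COUNT(*) as cnt,
       SUM(amount) as total_amount,
       AVG(items) as avg_items
FROM orders
GROUP BY region

Result:
  Central: 3 records, 8442.79 total amount, 4.67 avg items
  East: 4 records, 17535.69 total amount, 6.00 avg items
  Southwest: 2 records, 7745.42 total amount, 10.00 avg items
  West: 2 records, 4486.88 total amount, 8.50 avg items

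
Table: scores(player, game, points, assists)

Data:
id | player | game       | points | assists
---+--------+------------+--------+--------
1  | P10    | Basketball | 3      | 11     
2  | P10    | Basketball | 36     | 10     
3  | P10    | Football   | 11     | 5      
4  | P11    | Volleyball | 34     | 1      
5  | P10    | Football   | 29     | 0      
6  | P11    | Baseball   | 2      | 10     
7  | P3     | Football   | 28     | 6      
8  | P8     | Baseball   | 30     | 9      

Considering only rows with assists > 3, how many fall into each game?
SELECT game, COUNT(*)
FROM scores
WHERE assists > 3
GROUP BY game

Note: WHERE filters rows before grouping.

Result:
  Baseball: 2
  Basketball: 2
  Football: 2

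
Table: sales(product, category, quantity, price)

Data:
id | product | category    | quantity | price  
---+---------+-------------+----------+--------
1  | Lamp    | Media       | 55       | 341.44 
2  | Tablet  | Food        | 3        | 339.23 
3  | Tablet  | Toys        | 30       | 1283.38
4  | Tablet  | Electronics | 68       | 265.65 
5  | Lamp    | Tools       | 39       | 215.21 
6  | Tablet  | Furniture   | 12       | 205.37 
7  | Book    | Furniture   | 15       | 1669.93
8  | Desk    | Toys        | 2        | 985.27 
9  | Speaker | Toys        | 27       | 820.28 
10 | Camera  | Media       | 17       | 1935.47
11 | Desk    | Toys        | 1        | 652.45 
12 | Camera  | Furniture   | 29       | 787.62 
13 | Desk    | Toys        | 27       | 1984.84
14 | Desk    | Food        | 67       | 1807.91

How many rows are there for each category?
SELECT category, COUNT(*) as count
FROM sales
GROUP BY category

Result:
  Electronics: 1
  Food: 2
  Furniture: 3
  Media: 2
  Tools: 1
  Toys: 5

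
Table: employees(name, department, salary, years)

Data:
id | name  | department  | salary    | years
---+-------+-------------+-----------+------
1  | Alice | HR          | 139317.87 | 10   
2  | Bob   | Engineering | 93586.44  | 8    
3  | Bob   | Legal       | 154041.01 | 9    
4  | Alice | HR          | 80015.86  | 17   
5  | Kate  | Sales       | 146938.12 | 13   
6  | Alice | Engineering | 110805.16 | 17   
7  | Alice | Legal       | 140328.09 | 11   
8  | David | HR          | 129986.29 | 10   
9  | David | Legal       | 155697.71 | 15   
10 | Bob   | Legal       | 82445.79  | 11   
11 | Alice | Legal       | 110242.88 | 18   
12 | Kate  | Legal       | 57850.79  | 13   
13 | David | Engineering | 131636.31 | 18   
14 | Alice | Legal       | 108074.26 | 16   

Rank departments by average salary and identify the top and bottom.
SELECT department, AVG(salary)
FROM employees
GROUP BY department
ORDER BY AVG(salary)

All groups:
  Engineering: 112009.30
  Legal: 115525.79
  HR: 116440.01
  Sales: 146938.12

Highest: Sales (146938.12)
Lowest: Engineering (112009.30)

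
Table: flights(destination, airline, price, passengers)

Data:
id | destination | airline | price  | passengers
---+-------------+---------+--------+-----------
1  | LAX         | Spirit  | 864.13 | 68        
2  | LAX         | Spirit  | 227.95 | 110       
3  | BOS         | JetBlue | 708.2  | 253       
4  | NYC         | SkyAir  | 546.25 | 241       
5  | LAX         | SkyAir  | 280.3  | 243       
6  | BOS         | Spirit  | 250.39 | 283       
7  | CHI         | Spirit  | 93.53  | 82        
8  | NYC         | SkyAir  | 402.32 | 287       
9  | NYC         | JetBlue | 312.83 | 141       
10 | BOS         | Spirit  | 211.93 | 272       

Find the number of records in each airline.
SELECT airline, COUNT(*) as count
FROM flights
GROUP BY airline

Result:
  JetBlue: 2
  SkyAir: 3
  Spirit: 5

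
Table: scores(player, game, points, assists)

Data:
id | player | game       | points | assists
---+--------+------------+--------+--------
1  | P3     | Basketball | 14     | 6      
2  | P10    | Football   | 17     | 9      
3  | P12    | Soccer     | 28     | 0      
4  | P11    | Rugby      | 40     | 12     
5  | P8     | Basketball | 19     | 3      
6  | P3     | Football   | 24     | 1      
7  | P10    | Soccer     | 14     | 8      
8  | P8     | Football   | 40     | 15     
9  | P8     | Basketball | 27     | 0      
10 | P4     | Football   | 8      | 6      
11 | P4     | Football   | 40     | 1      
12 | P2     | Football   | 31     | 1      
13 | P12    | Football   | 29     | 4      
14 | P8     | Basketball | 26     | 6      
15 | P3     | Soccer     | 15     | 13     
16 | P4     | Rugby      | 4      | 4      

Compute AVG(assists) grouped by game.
SELECT game, AVG(assists) as result
FROM scores
GROUP BY game

Result:
  Basketball: 3.75
  Football: 5.29
  Rugby: 8.00
  Soccer: 7.00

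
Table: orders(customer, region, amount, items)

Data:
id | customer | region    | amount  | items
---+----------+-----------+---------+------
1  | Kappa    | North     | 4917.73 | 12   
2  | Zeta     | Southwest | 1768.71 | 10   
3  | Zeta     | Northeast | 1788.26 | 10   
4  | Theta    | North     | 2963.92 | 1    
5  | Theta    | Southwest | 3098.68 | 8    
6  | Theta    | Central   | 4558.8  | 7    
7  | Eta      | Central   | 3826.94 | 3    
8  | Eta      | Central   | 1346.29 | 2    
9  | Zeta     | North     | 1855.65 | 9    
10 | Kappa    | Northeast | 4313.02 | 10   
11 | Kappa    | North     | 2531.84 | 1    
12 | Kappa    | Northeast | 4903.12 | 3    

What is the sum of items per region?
SELECT region, SUM(items) as result
FROM orders
GROUP BY region

Result:
  Central: 12
  North: 23
  Northeast: 23
  Southwest: 18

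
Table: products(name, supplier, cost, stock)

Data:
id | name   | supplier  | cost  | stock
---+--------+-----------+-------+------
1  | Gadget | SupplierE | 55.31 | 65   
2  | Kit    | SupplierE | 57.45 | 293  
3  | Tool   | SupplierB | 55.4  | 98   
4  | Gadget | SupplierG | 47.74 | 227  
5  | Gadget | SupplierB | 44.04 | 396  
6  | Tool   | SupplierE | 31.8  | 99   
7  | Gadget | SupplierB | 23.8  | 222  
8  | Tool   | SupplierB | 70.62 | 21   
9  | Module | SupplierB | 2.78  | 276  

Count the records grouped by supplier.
SELECT supplier, COUNT(*) as count
FROM products
GROUP BY supplier

Result:
  SupplierB: 5
  SupplierE: 3
  SupplierG: 1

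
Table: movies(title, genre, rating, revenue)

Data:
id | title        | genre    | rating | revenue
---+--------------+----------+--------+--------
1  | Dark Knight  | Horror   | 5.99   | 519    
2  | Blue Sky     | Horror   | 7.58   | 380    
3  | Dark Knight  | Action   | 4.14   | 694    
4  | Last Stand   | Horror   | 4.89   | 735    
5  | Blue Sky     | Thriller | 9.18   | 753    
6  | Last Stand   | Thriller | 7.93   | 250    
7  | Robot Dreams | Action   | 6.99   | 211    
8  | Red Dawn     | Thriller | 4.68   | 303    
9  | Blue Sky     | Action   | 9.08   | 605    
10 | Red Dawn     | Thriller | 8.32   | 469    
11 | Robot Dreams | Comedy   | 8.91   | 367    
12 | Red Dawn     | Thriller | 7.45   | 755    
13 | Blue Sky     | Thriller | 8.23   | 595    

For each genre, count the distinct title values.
SELECT genre, COUNT(DISTINCT title)
FROM movies
GROUP BY genre

Result:
  Action: 3 distinct
  Comedy: 1 distinct
  Horror: 3 distinct
  Thriller: 3 distinct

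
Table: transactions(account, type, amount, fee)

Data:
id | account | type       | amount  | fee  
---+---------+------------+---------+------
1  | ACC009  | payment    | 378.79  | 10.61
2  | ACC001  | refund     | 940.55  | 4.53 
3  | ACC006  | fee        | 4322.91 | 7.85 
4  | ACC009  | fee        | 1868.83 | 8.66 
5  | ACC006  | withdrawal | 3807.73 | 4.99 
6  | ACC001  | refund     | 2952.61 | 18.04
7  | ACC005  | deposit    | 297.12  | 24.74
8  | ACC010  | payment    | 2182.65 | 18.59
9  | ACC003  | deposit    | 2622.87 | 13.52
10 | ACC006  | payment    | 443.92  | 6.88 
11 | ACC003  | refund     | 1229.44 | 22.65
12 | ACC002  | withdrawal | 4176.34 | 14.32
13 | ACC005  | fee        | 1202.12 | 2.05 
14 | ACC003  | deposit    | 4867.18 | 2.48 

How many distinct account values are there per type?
SELECT type, COUNT(DISTINCT account)
FROM transactions
GROUP BY type

Result:
  deposit: 2 distinct
  fee: 3 distinct
  payment: 3 distinct
  refund: 2 distinct
  withdrawal: 2 distinct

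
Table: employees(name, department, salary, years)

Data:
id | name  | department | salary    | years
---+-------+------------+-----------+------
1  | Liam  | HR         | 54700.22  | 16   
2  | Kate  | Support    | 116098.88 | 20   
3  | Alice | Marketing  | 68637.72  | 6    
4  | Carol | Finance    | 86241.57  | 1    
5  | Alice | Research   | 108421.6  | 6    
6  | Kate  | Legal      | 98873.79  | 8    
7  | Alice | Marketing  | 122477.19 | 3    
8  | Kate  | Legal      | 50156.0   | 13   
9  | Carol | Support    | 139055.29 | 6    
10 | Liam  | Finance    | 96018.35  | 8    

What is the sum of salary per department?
SELECT department, SUM(salary) as result
FROM employees
GROUP BY department

Result:
  Finance: 182259.92
  HR: 54700.22
  Legal: 149029.79
  Marketing: 191114.91
  Research: 108421.60
  Support: 255154.17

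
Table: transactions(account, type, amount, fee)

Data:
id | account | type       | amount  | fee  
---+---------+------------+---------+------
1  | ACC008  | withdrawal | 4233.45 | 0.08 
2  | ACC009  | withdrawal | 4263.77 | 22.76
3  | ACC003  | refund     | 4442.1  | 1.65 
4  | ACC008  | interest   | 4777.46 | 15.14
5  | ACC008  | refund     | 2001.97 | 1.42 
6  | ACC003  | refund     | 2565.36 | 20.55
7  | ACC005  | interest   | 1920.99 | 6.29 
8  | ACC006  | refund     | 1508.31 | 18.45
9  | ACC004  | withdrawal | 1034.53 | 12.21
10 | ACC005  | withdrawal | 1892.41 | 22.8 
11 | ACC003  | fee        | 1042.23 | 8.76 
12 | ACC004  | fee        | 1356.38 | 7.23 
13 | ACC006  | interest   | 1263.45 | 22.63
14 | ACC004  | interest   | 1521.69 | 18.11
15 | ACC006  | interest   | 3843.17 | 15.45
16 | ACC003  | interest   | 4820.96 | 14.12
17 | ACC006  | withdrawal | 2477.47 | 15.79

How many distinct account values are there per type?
SELECT type, COUNT(DISTINCT account)
FROM transactions
GROUP BY type

Result:
  fee: 2 distinct
  interest: 5 distinct
  refund: 3 distinct
  withdrawal: 5 distinct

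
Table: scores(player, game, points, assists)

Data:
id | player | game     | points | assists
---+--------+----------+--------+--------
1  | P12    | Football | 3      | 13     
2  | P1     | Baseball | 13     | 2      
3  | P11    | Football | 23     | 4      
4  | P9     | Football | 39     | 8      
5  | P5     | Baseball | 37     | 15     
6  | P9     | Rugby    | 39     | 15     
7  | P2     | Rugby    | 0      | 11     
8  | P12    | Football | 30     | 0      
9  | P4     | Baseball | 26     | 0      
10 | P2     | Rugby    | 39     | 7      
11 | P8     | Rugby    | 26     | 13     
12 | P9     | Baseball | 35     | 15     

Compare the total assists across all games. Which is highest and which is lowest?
SELECT game, SUM(assists)
FROM scores
GROUP BY game
ORDER BY SUM(assists)

All groups:
  Football: 25
  Baseball: 32
  Rugby: 46

Highest: Rugby (46)
Lowest: Football (25)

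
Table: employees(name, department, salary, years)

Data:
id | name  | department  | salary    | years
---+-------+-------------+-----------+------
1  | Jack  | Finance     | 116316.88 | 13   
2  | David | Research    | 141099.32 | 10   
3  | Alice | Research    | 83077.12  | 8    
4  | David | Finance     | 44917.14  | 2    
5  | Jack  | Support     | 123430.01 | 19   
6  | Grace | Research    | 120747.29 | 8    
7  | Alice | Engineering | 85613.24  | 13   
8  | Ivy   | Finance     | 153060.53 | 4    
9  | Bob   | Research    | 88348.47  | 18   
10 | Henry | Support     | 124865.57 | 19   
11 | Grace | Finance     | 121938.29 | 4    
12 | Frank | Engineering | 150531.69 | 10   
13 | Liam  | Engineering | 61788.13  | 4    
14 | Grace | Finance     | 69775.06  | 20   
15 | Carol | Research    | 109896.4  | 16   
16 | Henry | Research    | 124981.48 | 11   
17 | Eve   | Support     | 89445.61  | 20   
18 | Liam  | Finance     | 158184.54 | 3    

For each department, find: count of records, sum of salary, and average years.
SELECT department,
       COUNT(*) as cnt,
       SUM(salary) as total_salary,
       AVG(years) as avg_years
FROM employees
GROUP BY department

Result:
  Engineering: 3 records, 297933.06 total salary, 9.00 avg years
  Finance: 6 records, 664192.44 total salary, 7.67 avg years
  Research: 6 records, 668150.08 total salary, 11.83 avg years
  Support: 3 records, 337741.19 total salary, 19.33 avg years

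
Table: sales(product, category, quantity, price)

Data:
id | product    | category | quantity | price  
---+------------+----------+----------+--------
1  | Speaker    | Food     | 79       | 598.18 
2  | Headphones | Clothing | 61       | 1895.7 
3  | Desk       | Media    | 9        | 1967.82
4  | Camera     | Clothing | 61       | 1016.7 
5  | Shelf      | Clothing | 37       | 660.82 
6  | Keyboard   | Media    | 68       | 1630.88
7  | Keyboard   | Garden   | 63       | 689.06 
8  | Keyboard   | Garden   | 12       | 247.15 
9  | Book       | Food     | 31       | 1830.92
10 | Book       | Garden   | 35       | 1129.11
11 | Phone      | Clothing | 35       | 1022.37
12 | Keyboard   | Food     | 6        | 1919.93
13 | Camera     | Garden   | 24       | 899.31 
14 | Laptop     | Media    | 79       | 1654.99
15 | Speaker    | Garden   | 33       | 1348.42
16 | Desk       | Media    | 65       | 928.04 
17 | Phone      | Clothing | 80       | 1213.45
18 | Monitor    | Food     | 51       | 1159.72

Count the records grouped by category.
SELECT category, COUNT(*) as count
FROM sales
GROUP BY category

Result:
  Clothing: 5
  Food: 4
  Garden: 5
  Media: 4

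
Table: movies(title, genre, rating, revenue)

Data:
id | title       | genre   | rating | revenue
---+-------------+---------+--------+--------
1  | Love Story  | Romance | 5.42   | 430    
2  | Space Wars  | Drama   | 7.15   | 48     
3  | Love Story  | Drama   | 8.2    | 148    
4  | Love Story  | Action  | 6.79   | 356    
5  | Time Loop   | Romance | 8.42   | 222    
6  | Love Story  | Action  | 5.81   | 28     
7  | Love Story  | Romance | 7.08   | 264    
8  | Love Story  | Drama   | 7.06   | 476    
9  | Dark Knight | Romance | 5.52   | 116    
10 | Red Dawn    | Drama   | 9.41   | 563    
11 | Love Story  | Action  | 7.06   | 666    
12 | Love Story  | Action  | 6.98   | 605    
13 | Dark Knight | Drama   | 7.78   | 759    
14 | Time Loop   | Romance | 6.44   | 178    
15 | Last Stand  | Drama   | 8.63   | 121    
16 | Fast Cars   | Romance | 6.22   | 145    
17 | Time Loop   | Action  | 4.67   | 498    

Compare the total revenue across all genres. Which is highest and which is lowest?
SELECT genre, SUM(revenue)
FROM movies
GROUP BY genre
ORDER BY SUM(revenue)

All groups:
  Romance: 1355
  Drama: 2115
  Action: 2153

Highest: Action (2153)
Lowest: Romance (1355)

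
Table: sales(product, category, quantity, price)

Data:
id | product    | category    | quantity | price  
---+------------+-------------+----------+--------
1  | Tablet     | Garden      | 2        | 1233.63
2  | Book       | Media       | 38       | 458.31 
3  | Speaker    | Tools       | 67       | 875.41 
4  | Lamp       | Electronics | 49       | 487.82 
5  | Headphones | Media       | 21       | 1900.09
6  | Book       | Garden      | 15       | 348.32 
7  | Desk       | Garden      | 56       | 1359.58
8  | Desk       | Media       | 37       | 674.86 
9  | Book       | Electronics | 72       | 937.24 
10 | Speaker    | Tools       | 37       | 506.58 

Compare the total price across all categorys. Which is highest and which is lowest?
SELECT category, SUM(price)
FROM sales
GROUP BY category
ORDER BY SUM(price)

All groups:
  Tools: 1381.99
  Electronics: 1425.06
  Garden: 2941.53
  Media: 3033.26

Highest: Media (3033.26)
Lowest: Tools (1381.99)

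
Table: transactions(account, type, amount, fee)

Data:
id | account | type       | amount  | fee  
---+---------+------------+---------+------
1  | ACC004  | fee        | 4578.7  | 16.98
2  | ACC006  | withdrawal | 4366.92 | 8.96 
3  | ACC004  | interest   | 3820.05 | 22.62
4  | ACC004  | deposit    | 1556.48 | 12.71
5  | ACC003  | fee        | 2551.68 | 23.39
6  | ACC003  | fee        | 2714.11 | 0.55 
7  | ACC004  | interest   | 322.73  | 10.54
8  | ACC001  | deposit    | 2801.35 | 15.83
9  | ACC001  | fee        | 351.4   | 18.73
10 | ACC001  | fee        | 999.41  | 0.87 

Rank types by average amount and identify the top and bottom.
SELECT type, AVG(amount)
FROM transactions
GROUP BY type
ORDER BY AVG(amount)

All groups:
  interest: 2071.39
  deposit: 2178.92
  fee: 2239.06
  withdrawal: 4366.92

Highest: withdrawal (4366.92)
Lowest: interest (2071.39)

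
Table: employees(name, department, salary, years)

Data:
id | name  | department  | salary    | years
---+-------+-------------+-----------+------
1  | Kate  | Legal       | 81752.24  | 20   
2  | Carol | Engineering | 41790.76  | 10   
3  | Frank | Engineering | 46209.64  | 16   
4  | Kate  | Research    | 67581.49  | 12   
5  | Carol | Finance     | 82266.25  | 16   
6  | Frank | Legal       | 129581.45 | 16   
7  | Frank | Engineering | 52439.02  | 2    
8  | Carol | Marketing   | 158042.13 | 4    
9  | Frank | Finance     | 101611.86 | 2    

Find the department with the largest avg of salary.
SELECT department, AVG(salary) as val
FROM employees
GROUP BY department
ORDER BY val DESC
LIMIT 1

Result: Marketing with avg(salary) = 158042.13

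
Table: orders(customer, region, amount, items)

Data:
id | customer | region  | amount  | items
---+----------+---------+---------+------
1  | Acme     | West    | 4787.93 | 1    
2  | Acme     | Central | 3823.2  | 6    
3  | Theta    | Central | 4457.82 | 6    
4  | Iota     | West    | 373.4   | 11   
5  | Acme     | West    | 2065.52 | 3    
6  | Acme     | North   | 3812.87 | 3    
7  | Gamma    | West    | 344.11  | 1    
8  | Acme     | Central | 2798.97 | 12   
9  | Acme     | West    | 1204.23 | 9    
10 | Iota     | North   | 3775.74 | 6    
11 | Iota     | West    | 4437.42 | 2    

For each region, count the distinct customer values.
SELECT region, COUNT(DISTINCT customer)
FROM orders
GROUP BY region

Result:
  Central: 2 distinct
  North: 2 distinct
  West: 3 distinct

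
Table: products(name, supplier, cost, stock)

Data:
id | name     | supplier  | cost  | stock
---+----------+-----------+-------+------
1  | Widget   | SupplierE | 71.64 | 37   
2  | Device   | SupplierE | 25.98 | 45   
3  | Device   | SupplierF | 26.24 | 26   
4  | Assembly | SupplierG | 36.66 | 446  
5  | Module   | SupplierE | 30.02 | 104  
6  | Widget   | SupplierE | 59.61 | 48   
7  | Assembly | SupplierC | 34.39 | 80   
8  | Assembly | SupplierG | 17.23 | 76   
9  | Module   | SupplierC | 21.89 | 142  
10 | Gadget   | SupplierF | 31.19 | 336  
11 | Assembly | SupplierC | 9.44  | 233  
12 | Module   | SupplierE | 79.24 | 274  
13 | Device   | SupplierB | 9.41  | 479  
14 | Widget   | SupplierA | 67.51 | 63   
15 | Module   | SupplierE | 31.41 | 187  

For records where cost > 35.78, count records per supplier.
SELECT supplier, COUNT(*)
FROM products
WHERE cost > 35.78
GROUP BY supplier

Note: WHERE filters rows before grouping.

Result:
  SupplierA: 1
  SupplierE: 3
  SupplierG: 1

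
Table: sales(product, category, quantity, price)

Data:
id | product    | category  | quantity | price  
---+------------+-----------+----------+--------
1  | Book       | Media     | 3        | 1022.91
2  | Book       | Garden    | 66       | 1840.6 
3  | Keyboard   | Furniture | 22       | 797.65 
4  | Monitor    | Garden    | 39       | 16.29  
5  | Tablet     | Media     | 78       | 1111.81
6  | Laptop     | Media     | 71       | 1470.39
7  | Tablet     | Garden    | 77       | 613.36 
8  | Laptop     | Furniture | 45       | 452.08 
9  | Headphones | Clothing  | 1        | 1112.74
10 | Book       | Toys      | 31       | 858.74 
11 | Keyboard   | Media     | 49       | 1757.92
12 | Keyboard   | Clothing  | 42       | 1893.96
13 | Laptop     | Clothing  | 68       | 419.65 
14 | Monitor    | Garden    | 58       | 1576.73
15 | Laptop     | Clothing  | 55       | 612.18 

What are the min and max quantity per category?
SELECT category, MIN(quantity), MAX(quantity)
FROM sales
GROUP BY category

Result:
  Clothing: min=1, max=68
  Furniture: min=22, max=45
  Garden: min=39, max=77
  Media: min=3, max=78
  Toys: min=31, max=31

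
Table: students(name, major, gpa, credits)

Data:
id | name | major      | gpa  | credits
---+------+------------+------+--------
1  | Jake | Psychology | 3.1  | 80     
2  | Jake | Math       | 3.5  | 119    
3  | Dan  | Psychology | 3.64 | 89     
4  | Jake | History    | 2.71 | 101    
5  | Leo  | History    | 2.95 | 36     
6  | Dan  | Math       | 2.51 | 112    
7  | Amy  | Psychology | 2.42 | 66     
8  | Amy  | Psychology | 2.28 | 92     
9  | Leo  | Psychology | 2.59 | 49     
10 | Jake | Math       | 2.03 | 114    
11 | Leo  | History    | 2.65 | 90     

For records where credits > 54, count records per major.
SELECT major, COUNT(*)
FROM students
WHERE credits > 54
GROUP BY major

Note: WHERE filters rows before grouping.

Result:
  History: 2
  Math: 3
  Psychology: 4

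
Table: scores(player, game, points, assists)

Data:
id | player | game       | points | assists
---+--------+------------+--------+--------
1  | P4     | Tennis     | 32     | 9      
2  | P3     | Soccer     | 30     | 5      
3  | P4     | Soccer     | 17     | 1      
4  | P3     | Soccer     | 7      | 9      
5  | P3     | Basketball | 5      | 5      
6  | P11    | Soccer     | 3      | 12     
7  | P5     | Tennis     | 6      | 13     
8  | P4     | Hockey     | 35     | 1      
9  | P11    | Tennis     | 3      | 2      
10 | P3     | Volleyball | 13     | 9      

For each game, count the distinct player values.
SELECT game, COUNT(DISTINCT player)
FROM scores
GROUP BY game

Result:
  Basketball: 1 distinct
  Hockey: 1 distinct
  Soccer: 3 distinct
  Tennis: 3 distinct
  Volleyball: 1 distinct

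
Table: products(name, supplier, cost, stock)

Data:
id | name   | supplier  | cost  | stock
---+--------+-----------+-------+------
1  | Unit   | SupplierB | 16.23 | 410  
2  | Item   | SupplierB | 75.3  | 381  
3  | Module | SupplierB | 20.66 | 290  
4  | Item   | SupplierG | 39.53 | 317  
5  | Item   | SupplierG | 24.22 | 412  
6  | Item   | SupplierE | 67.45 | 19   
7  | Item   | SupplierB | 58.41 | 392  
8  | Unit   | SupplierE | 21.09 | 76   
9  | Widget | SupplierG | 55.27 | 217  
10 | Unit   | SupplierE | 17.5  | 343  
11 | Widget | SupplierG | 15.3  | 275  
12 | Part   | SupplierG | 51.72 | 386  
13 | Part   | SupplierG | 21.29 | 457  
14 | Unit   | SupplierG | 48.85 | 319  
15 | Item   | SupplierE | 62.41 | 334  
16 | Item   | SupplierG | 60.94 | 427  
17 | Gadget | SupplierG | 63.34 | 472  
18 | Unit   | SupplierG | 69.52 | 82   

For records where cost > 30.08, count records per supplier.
SELECT supplier, COUNT(*)
FROM products
WHERE cost > 30.08
GROUP BY supplier

Note: WHERE filters rows before grouping.

Result:
  SupplierB: 2
  SupplierE: 2
  SupplierG: 7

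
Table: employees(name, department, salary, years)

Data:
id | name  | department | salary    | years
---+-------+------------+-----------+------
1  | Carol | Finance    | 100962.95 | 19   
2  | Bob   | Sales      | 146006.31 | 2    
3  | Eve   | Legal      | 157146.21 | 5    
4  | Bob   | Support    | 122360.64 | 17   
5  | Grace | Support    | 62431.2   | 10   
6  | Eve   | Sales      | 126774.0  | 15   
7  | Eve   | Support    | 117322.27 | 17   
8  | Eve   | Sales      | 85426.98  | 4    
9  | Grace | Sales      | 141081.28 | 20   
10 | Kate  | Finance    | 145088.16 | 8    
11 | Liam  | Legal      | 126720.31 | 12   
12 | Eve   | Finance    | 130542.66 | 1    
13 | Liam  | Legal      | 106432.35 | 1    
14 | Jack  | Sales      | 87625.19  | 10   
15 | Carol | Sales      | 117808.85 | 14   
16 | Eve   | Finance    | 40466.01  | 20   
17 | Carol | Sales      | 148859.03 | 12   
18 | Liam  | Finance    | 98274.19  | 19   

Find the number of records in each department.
SELECT department, COUNT(*) as count
FROM employees
GROUP BY department

Result:
  Finance: 5
  Legal: 3
  Sales: 7
  Support: 3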